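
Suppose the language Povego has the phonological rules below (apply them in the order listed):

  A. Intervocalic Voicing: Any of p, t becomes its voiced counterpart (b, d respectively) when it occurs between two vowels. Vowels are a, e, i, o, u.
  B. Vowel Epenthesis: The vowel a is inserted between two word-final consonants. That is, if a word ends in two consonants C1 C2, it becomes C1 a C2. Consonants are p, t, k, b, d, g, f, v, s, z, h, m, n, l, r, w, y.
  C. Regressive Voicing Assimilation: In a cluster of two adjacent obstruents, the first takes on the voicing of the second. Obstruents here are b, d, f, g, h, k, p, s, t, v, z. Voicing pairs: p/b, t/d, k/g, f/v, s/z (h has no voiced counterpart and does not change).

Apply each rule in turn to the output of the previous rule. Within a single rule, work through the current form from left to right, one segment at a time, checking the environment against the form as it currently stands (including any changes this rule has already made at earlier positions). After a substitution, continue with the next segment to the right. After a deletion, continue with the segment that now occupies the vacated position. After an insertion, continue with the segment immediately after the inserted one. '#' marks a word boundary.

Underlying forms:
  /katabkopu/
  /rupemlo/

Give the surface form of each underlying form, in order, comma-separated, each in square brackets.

/katabkopu/:
  A Intervocalic Voicing: [katabkopu] → [kadabkobu]
  B Vowel Epenthesis: no change — [kadabkobu]
  C Regressive Voicing Assimilation: [kadabkobu] → [kadapkobu]
/rupemlo/:
  A Intervocalic Voicing: [rupemlo] → [rubemlo]
  B Vowel Epenthesis: no change — [rubemlo]
  C Regressive Voicing Assimilation: no change — [rubemlo]

[kadapkobu], [rubemlo]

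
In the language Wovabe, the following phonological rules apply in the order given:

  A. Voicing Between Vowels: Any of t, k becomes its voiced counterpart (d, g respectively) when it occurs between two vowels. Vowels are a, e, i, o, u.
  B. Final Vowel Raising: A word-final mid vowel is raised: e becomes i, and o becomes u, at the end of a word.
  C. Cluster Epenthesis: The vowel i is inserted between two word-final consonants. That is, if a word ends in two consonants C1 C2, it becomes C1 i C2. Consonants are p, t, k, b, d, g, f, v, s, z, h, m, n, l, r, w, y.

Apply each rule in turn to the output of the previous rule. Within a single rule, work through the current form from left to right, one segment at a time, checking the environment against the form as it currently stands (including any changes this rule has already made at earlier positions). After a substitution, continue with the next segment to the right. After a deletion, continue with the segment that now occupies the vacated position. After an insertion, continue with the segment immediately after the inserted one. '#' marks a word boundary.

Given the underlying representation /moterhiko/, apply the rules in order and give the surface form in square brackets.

[moderhigu]

A Voicing Between Vowels: [moterhiko] → [moderhigo]
B Final Vowel Raising: [moderhigo] → [moderhigu]
C Cluster Epenthesis: no change — [moderhigu]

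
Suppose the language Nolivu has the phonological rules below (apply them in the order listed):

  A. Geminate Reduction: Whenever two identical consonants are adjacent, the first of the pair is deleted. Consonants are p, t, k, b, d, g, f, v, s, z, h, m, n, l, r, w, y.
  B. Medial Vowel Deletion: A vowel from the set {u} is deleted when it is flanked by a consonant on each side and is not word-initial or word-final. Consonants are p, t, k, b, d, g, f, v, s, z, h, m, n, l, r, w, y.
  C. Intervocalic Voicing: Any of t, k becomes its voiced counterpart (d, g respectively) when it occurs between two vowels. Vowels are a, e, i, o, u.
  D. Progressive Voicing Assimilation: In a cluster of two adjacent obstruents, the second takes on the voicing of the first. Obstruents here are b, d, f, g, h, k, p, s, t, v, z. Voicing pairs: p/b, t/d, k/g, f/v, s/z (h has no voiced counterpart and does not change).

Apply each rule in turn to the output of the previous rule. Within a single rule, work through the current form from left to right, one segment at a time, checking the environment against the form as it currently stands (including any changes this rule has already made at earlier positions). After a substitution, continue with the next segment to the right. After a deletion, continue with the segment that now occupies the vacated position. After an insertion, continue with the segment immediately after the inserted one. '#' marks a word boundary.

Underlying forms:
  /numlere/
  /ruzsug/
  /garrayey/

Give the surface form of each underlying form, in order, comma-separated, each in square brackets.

/numlere/:
  A Geminate Reduction: no change — [numlere]
  B Medial Vowel Deletion: [numlere] → [nmlere]
  C Intervocalic Voicing: no change — [nmlere]
  D Progressive Voicing Assimilation: no change — [nmlere]
/ruzsug/:
  A Geminate Reduction: no change — [ruzsug]
  B Medial Vowel Deletion: [ruzsug] → [rzsg]
  C Intervocalic Voicing: no change — [rzsg]
  D Progressive Voicing Assimilation: [rzsg] → [rzzg]
/garrayey/:
  A Geminate Reduction: [garrayey] → [garayey]
  B Medial Vowel Deletion: no change — [garayey]
  C Intervocalic Voicing: no change — [garayey]
  D Progressive Voicing Assimilation: no change — [garayey]

[nmlere], [rzzg], [garayey]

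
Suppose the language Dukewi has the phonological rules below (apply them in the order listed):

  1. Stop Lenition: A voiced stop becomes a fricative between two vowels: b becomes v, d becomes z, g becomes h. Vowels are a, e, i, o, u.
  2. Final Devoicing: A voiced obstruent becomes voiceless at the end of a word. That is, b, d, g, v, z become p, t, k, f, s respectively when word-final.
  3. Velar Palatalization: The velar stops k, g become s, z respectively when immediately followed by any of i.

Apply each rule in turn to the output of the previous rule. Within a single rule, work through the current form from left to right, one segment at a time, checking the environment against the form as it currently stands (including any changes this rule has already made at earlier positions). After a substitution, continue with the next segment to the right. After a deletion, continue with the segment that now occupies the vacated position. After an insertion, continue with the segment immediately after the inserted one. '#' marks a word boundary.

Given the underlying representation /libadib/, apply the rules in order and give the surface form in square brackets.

1 Stop Lenition: [libadib] → [livazib]
2 Final Devoicing: [livazib] → [livazip]
3 Velar Palatalization: no change — [livazip]

[livazip]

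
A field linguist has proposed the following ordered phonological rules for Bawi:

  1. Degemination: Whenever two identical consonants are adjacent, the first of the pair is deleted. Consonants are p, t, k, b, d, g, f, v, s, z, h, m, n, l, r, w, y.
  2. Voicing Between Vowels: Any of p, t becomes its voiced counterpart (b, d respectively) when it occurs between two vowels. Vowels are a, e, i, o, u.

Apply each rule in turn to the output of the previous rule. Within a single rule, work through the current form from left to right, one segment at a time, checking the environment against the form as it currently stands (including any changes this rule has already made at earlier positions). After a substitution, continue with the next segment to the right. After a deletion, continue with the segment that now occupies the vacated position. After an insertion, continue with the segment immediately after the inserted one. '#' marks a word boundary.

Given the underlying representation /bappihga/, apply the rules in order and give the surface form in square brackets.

[babihga]

1 Degemination: [bappihga] → [bapihga]
2 Voicing Between Vowels: [bapihga] → [babihga]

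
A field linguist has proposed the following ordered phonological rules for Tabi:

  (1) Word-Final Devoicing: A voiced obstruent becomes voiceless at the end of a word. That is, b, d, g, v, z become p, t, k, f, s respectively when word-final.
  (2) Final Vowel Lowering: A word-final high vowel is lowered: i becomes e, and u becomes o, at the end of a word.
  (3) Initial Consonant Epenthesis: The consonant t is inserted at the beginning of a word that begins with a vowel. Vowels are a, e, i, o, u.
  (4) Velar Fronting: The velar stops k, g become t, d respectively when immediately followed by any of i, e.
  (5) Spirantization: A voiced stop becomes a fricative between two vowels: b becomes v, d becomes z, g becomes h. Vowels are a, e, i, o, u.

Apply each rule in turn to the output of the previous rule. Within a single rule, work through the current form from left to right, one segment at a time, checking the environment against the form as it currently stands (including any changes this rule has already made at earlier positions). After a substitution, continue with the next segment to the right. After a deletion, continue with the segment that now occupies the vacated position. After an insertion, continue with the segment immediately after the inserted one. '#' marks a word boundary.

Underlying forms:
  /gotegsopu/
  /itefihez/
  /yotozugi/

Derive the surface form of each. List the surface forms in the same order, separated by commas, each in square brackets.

/gotegsopu/:
  (1) Word-Final Devoicing: no change — [gotegsopu]
  (2) Final Vowel Lowering: [gotegsopu] → [gotegsopo]
  (3) Initial Consonant Epenthesis: no change — [gotegsopo]
  (4) Velar Fronting: no change — [gotegsopo]
  (5) Spirantization: no change — [gotegsopo]
/itefihez/:
  (1) Word-Final Devoicing: [itefihez] → [itefihes]
  (2) Final Vowel Lowering: no change — [itefihes]
  (3) Initial Consonant Epenthesis: [itefihes] → [titefihes]
  (4) Velar Fronting: no change — [titefihes]
  (5) Spirantization: no change — [titefihes]
/yotozugi/:
  (1) Word-Final Devoicing: no change — [yotozugi]
  (2) Final Vowel Lowering: [yotozugi] → [yotozuge]
  (3) Initial Consonant Epenthesis: no change — [yotozuge]
  (4) Velar Fronting: [yotozuge] → [yotozude]
  (5) Spirantization: [yotozude] → [yotozuze]

[gotegsopo], [titefihes], [yotozuze]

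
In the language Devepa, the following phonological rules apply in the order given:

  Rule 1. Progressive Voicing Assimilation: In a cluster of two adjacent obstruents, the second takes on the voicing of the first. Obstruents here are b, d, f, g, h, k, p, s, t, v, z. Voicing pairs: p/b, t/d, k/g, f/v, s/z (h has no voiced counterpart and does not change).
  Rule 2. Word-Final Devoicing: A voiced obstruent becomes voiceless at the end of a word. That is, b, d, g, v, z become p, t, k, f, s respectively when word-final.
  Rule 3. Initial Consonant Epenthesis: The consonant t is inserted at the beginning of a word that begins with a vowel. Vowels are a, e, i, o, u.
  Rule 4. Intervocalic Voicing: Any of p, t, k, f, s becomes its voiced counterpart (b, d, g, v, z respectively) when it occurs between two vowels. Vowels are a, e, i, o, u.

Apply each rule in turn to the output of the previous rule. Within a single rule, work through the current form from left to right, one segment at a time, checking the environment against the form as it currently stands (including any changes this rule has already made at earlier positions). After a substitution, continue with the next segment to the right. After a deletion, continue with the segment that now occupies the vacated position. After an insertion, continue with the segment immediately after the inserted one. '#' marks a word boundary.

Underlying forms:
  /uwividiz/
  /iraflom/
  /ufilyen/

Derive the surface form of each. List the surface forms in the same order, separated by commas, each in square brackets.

/uwividiz/:
  Rule 1 Progressive Voicing Assimilation: no change — [uwividiz]
  Rule 2 Word-Final Devoicing: [uwividiz] → [uwividis]
  Rule 3 Initial Consonant Epenthesis: [uwividis] → [tuwividis]
  Rule 4 Intervocalic Voicing: no change — [tuwividis]
/iraflom/:
  Rule 1 Progressive Voicing Assimilation: no change — [iraflom]
  Rule 2 Word-Final Devoicing: no change — [iraflom]
  Rule 3 Initial Consonant Epenthesis: [iraflom] → [tiraflom]
  Rule 4 Intervocalic Voicing: no change — [tiraflom]
/ufilyen/:
  Rule 1 Progressive Voicing Assimilation: no change — [ufilyen]
  Rule 2 Word-Final Devoicing: no change — [ufilyen]
  Rule 3 Initial Consonant Epenthesis: [ufilyen] → [tufilyen]
  Rule 4 Intervocalic Voicing: [tufilyen] → [tuvilyen]

[tuwividis], [tiraflom], [tuvilyen]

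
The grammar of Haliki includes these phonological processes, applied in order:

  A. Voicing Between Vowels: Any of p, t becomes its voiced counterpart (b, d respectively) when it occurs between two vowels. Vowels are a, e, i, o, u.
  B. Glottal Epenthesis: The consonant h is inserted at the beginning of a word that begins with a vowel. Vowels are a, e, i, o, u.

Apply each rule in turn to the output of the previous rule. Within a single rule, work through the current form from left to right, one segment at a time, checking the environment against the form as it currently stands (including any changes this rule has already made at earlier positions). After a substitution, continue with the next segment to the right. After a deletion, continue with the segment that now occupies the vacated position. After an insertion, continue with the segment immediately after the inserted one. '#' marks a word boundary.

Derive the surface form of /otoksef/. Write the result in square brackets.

[hodoksef]

A Voicing Between Vowels: [otoksef] → [odoksef]
B Glottal Epenthesis: [odoksef] → [hodoksef]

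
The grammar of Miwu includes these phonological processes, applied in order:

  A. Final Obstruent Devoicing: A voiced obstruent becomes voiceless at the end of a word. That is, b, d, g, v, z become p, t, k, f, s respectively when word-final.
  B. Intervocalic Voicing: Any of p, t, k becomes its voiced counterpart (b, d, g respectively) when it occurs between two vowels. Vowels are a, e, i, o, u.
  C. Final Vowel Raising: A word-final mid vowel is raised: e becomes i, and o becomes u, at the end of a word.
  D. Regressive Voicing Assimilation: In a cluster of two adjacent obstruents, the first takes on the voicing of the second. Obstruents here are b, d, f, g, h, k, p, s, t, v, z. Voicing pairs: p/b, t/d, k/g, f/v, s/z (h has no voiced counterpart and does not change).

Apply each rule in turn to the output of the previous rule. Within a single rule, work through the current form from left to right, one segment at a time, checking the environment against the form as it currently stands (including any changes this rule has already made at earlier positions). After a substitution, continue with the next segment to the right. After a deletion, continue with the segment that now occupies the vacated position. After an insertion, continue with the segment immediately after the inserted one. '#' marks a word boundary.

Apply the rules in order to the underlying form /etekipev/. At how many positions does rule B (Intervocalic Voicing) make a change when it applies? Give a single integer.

3

A Final Obstruent Devoicing: [etekipev] → [etekipef]
B Intervocalic Voicing: [etekipef] → [edegibef]
C Final Vowel Raising: no change — [edegibef]
D Regressive Voicing Assimilation: no change — [edegibef]
Rule B changed 3 position(s).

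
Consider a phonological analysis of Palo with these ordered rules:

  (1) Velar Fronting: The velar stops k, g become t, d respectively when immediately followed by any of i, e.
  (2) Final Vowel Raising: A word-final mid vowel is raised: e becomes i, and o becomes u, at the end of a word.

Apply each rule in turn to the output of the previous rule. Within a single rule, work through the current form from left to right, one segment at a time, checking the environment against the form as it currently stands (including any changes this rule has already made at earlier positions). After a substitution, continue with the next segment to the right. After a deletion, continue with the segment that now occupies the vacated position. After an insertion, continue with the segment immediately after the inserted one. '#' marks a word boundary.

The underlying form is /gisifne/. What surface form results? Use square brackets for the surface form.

[disifni]

(1) Velar Fronting: [gisifne] → [disifne]
(2) Final Vowel Raising: [disifne] → [disifni]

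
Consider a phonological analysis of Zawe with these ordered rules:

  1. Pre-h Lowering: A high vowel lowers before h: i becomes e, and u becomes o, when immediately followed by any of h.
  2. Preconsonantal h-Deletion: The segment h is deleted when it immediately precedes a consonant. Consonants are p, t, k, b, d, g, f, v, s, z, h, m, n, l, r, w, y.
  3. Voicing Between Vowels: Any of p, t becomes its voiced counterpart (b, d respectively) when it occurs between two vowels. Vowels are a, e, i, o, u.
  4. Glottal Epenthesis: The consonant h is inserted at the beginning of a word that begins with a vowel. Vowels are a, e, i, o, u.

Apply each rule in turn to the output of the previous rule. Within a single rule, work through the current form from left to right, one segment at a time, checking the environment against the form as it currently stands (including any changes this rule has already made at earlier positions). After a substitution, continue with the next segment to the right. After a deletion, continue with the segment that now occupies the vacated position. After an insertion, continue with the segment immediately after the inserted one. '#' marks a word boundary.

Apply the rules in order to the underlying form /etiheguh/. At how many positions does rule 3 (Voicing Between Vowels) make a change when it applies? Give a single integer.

1 Pre-h Lowering: [etiheguh] → [etehegoh]
2 Preconsonantal h-Deletion: no change — [etehegoh]
3 Voicing Between Vowels: [etehegoh] → [edehegoh]
4 Glottal Epenthesis: [edehegoh] → [hedehegoh]
Rule 3 changed 1 position(s).

1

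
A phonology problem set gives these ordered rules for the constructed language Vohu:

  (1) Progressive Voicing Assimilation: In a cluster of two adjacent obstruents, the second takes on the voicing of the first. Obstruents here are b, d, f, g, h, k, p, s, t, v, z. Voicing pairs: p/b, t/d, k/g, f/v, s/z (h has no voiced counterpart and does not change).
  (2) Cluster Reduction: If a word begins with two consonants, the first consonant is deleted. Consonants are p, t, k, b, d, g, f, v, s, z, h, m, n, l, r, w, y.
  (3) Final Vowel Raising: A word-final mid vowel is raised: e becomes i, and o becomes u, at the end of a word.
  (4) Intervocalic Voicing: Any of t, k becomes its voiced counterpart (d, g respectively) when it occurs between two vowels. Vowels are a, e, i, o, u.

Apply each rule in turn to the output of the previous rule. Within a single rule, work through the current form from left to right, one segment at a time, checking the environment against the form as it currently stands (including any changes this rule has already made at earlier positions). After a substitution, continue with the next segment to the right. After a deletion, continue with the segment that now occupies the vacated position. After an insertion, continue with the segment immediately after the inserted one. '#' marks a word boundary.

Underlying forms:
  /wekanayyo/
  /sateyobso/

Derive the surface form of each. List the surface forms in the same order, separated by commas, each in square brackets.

[weganayyu], [sadeyobzu]

/wekanayyo/:
  (1) Progressive Voicing Assimilation: no change — [wekanayyo]
  (2) Cluster Reduction: no change — [wekanayyo]
  (3) Final Vowel Raising: [wekanayyo] → [wekanayyu]
  (4) Intervocalic Voicing: [wekanayyu] → [weganayyu]
/sateyobso/:
  (1) Progressive Voicing Assimilation: [sateyobso] → [sateyobzo]
  (2) Cluster Reduction: no change — [sateyobzo]
  (3) Final Vowel Raising: [sateyobzo] → [sateyobzu]
  (4) Intervocalic Voicing: [sateyobzu] → [sadeyobzu]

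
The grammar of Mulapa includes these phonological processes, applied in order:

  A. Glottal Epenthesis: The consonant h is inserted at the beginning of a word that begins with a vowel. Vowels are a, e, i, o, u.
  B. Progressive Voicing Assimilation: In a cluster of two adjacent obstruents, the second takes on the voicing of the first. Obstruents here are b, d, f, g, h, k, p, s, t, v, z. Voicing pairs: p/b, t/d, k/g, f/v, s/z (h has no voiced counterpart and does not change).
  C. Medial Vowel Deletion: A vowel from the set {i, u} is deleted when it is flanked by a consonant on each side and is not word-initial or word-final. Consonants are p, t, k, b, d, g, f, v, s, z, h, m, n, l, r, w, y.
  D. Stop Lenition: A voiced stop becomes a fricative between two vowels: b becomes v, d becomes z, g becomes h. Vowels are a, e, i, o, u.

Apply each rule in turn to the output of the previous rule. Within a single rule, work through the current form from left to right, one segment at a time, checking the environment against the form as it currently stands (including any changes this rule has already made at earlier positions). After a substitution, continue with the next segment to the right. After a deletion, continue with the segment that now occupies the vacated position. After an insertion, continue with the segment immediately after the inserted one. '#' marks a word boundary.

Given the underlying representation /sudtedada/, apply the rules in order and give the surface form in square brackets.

[sddezaza]

A Glottal Epenthesis: no change — [sudtedada]
B Progressive Voicing Assimilation: [sudtedada] → [suddedada]
C Medial Vowel Deletion: [suddedada] → [sddedada]
D Stop Lenition: [sddedada] → [sddezaza]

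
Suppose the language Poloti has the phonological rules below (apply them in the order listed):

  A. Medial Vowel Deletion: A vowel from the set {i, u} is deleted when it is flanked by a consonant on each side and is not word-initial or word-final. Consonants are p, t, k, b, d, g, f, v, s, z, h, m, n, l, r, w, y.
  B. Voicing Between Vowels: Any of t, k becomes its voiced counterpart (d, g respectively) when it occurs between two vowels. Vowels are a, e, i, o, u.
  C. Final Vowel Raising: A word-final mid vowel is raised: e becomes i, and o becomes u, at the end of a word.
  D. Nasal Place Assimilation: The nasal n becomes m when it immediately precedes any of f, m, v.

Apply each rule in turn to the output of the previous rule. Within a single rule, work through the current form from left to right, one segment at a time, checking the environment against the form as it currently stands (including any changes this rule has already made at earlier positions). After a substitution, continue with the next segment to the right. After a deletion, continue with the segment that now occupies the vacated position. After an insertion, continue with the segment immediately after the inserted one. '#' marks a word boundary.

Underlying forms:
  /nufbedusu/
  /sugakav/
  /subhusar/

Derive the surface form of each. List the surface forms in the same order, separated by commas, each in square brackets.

[mfbedsu], [sgagav], [sbhsar]

/nufbedusu/:
  A Medial Vowel Deletion: [nufbedusu] → [nfbedsu]
  B Voicing Between Vowels: no change — [nfbedsu]
  C Final Vowel Raising: no change — [nfbedsu]
  D Nasal Place Assimilation: [nfbedsu] → [mfbedsu]
/sugakav/:
  A Medial Vowel Deletion: [sugakav] → [sgakav]
  B Voicing Between Vowels: [sgakav] → [sgagav]
  C Final Vowel Raising: no change — [sgagav]
  D Nasal Place Assimilation: no change — [sgagav]
/subhusar/:
  A Medial Vowel Deletion: [subhusar] → [sbhsar]
  B Voicing Between Vowels: no change — [sbhsar]
  C Final Vowel Raising: no change — [sbhsar]
  D Nasal Place Assimilation: no change — [sbhsar]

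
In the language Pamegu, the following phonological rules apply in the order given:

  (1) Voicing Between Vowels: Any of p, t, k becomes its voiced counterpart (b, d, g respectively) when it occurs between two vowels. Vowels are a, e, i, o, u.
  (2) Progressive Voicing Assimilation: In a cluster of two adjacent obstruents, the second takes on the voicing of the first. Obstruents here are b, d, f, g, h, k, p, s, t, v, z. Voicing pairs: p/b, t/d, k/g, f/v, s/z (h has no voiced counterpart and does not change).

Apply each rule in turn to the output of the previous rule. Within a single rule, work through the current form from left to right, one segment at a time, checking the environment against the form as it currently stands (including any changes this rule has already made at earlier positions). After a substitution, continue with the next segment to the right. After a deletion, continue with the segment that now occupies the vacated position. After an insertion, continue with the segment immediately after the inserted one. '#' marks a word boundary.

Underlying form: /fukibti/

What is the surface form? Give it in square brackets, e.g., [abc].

(1) Voicing Between Vowels: [fukibti] → [fugibti]
(2) Progressive Voicing Assimilation: [fugibti] → [fugibdi]

[fugibdi]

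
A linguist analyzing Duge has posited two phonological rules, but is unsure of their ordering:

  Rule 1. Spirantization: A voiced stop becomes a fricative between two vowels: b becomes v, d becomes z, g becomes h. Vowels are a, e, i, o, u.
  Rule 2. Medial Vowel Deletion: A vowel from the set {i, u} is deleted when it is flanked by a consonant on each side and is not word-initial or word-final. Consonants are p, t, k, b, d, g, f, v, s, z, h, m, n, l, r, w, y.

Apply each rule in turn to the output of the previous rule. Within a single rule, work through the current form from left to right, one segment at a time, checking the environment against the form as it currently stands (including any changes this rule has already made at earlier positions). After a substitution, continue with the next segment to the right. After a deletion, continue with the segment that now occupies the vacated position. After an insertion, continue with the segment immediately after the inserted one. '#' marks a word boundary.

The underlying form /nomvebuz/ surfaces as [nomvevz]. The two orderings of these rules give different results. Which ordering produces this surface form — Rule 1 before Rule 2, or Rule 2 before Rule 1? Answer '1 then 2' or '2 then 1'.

1 then 2

Order 1 then 2:
  1 Spirantization: [nomvebuz] → [nomvevuz]
  2 Medial Vowel Deletion: [nomvevuz] → [nomvevz]
  result: [nomvevz]
Order 2 then 1:
  2 Medial Vowel Deletion: [nomvebuz] → [nomvebz]
  1 Spirantization: no change — [nomvebz]
  result: [nomvebz]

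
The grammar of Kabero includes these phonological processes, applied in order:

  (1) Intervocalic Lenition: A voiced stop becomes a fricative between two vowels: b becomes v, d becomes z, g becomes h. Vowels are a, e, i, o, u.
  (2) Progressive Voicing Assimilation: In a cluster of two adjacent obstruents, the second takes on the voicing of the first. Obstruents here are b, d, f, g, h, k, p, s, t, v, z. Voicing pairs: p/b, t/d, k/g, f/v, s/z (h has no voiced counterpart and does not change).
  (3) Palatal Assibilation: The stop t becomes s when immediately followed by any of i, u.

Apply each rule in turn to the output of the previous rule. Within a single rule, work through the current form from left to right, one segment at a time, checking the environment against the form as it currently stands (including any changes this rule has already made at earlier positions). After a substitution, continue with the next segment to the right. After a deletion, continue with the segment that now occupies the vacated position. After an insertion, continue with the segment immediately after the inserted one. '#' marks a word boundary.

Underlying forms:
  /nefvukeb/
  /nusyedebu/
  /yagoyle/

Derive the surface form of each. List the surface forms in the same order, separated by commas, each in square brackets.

/nefvukeb/:
  (1) Intervocalic Lenition: no change — [nefvukeb]
  (2) Progressive Voicing Assimilation: [nefvukeb] → [neffukeb]
  (3) Palatal Assibilation: no change — [neffukeb]
/nusyedebu/:
  (1) Intervocalic Lenition: [nusyedebu] → [nusyezevu]
  (2) Progressive Voicing Assimilation: no change — [nusyezevu]
  (3) Palatal Assibilation: no change — [nusyezevu]
/yagoyle/:
  (1) Intervocalic Lenition: [yagoyle] → [yahoyle]
  (2) Progressive Voicing Assimilation: no change — [yahoyle]
  (3) Palatal Assibilation: no change — [yahoyle]

[neffukeb], [nusyezevu], [yahoyle]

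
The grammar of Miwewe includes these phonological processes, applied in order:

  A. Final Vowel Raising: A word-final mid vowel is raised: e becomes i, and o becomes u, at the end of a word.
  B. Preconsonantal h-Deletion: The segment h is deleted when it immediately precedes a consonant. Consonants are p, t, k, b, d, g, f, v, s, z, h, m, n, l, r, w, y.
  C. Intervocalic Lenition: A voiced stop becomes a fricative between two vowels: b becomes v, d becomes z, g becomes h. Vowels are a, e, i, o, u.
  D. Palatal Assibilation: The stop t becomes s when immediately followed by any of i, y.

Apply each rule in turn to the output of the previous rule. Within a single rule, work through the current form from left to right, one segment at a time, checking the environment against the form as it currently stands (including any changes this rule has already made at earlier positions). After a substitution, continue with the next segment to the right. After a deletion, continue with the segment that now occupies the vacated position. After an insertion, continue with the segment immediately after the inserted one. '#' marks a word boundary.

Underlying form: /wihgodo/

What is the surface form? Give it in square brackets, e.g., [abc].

[wihozu]

A Final Vowel Raising: [wihgodo] → [wihgodu]
B Preconsonantal h-Deletion: [wihgodu] → [wigodu]
C Intervocalic Lenition: [wigodu] → [wihozu]
D Palatal Assibilation: no change — [wihozu]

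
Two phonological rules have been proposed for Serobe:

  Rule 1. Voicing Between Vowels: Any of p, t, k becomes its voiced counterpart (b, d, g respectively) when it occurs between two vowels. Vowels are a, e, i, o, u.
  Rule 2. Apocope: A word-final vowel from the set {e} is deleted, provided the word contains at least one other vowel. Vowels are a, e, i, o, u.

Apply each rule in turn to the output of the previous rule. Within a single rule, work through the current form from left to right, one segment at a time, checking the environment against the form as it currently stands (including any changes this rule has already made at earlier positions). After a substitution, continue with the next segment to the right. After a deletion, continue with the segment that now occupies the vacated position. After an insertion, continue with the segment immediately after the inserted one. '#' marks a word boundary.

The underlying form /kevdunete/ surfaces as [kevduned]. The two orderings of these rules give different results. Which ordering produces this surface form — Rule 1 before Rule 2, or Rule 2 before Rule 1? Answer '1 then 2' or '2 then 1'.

Order 1 then 2:
  1 Voicing Between Vowels: [kevdunete] → [kevdunede]
  2 Apocope: [kevdunede] → [kevduned]
  result: [kevduned]
Order 2 then 1:
  2 Apocope: [kevdunete] → [kevdunet]
  1 Voicing Between Vowels: no change — [kevdunet]
  result: [kevdunet]

1 then 2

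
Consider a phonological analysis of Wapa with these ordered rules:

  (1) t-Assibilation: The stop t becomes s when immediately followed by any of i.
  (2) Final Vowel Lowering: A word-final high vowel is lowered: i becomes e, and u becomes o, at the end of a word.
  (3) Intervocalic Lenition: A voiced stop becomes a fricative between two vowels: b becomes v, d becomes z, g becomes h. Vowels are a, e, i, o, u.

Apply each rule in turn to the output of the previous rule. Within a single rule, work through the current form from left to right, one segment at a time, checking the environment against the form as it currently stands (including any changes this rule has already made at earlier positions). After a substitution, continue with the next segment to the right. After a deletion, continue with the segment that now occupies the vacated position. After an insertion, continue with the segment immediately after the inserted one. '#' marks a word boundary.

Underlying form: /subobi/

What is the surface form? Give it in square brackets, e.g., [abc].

[suvove]

(1) t-Assibilation: no change — [subobi]
(2) Final Vowel Lowering: [subobi] → [subobe]
(3) Intervocalic Lenition: [subobe] → [suvove]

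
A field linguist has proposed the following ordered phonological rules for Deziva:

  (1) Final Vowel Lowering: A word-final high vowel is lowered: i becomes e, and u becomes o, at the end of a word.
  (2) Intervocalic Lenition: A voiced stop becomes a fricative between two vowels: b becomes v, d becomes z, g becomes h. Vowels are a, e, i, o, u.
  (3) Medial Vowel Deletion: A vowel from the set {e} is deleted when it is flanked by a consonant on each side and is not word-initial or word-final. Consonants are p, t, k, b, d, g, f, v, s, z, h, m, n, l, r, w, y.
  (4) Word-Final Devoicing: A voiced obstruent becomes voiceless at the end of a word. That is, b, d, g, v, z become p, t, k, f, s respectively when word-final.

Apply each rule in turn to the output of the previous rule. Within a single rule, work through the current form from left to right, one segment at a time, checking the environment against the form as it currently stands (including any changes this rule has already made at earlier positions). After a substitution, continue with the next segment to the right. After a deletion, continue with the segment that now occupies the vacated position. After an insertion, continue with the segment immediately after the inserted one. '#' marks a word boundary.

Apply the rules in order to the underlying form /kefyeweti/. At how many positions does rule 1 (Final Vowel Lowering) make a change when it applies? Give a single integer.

1

(1) Final Vowel Lowering: [kefyeweti] → [kefyewete]
(2) Intervocalic Lenition: no change — [kefyewete]
(3) Medial Vowel Deletion: [kefyewete] → [kfywte]
(4) Word-Final Devoicing: no change — [kfywte]
Rule 1 changed 1 position(s).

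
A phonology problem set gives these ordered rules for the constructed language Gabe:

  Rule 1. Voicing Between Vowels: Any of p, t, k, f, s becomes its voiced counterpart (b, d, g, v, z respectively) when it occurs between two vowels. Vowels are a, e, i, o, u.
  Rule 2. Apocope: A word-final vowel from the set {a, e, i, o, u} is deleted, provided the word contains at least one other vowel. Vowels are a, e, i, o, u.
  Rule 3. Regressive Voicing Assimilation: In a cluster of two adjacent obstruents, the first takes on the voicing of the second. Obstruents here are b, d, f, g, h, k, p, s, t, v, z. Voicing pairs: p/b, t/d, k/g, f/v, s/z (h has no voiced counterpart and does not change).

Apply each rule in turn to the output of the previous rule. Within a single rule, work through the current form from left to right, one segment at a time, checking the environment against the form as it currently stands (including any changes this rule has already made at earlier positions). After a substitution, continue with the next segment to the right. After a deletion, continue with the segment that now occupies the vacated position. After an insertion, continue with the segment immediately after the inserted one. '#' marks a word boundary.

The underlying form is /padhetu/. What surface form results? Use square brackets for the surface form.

[pathed]

Rule 1 Voicing Between Vowels: [padhetu] → [padhedu]
Rule 2 Apocope: [padhedu] → [padhed]
Rule 3 Regressive Voicing Assimilation: [padhed] → [pathed]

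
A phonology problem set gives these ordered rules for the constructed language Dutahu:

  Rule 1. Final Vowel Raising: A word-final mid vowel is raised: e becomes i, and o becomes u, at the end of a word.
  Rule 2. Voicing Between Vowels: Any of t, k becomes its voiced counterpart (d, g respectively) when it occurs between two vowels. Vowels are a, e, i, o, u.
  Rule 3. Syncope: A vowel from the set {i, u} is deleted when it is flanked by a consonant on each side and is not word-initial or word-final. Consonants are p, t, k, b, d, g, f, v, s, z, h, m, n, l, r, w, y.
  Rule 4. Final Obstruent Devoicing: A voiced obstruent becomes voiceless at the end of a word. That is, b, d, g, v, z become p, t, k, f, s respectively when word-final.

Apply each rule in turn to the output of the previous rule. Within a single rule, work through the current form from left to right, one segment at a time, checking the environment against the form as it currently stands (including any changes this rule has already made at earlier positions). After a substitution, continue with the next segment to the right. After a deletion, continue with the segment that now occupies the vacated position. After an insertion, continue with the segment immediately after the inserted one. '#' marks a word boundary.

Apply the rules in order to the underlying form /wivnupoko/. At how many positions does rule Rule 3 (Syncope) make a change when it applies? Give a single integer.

Rule 1 Final Vowel Raising: [wivnupoko] → [wivnupoku]
Rule 2 Voicing Between Vowels: [wivnupoku] → [wivnupogu]
Rule 3 Syncope: [wivnupogu] → [wvnpogu]
Rule 4 Final Obstruent Devoicing: no change — [wvnpogu]
Rule Rule 3 changed 2 position(s).

2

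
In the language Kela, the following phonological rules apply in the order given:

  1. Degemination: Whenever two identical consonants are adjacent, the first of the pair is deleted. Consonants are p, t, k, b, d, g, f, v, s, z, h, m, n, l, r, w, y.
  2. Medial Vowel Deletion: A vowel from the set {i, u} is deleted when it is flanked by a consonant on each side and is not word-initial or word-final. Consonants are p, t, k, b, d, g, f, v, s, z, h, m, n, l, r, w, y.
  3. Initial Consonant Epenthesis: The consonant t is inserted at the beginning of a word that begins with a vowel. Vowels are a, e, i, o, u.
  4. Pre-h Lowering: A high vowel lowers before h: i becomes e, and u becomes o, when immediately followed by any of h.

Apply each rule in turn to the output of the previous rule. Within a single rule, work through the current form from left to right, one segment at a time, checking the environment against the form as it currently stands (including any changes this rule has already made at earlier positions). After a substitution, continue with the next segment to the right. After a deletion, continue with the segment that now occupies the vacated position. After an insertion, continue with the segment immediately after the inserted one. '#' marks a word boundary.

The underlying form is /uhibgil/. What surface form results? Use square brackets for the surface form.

[tohbgl]

1 Degemination: no change — [uhibgil]
2 Medial Vowel Deletion: [uhibgil] → [uhbgl]
3 Initial Consonant Epenthesis: [uhbgl] → [tuhbgl]
4 Pre-h Lowering: [tuhbgl] → [tohbgl]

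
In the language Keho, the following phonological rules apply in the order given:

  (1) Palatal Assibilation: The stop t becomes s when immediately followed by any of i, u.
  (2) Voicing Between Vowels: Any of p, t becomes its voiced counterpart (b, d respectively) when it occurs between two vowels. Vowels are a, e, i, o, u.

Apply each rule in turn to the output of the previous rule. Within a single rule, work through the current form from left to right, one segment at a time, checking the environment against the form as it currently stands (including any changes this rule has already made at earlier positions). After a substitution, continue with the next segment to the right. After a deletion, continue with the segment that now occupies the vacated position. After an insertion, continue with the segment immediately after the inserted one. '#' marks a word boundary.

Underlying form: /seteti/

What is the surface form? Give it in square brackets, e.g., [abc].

(1) Palatal Assibilation: [seteti] → [setesi]
(2) Voicing Between Vowels: [setesi] → [sedesi]

[sedesi]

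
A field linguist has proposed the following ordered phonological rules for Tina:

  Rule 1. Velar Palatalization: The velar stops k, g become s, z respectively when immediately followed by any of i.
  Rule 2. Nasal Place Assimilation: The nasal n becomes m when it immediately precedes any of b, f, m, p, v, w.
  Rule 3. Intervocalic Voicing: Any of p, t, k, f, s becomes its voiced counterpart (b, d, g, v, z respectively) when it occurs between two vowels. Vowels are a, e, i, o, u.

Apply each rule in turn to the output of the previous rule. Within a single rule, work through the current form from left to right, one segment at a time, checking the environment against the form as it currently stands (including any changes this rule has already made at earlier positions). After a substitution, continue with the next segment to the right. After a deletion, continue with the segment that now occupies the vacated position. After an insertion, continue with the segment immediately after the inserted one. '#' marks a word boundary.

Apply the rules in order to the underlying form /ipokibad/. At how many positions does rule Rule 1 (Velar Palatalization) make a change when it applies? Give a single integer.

1

Rule 1 Velar Palatalization: [ipokibad] → [iposibad]
Rule 2 Nasal Place Assimilation: no change — [iposibad]
Rule 3 Intervocalic Voicing: [iposibad] → [ibozibad]
Rule Rule 1 changed 1 position(s).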